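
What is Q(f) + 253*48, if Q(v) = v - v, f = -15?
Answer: 12144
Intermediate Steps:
Q(v) = 0
Q(f) + 253*48 = 0 + 253*48 = 0 + 12144 = 12144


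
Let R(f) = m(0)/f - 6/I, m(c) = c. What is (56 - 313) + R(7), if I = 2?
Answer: -260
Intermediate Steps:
R(f) = -3 (R(f) = 0/f - 6/2 = 0 - 6*½ = 0 - 3 = -3)
(56 - 313) + R(7) = (56 - 313) - 3 = -257 - 3 = -260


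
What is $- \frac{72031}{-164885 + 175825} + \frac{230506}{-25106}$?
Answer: $- \frac{2165072963}{137329820} \approx -15.766$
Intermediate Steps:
$- \frac{72031}{-164885 + 175825} + \frac{230506}{-25106} = - \frac{72031}{10940} + 230506 \left(- \frac{1}{25106}\right) = \left(-72031\right) \frac{1}{10940} - \frac{115253}{12553} = - \frac{72031}{10940} - \frac{115253}{12553} = - \frac{2165072963}{137329820}$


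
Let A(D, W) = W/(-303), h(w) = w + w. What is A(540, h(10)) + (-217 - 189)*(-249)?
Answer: 30631462/303 ≈ 1.0109e+5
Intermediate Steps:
h(w) = 2*w
A(D, W) = -W/303 (A(D, W) = W*(-1/303) = -W/303)
A(540, h(10)) + (-217 - 189)*(-249) = -2*10/303 + (-217 - 189)*(-249) = -1/303*20 - 406*(-249) = -20/303 + 101094 = 30631462/303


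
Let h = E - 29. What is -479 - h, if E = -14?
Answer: -436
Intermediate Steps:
h = -43 (h = -14 - 29 = -43)
-479 - h = -479 - 1*(-43) = -479 + 43 = -436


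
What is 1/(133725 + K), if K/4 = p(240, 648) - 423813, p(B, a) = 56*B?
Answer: -1/1507767 ≈ -6.6323e-7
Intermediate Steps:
K = -1641492 (K = 4*(56*240 - 423813) = 4*(13440 - 423813) = 4*(-410373) = -1641492)
1/(133725 + K) = 1/(133725 - 1641492) = 1/(-1507767) = -1/1507767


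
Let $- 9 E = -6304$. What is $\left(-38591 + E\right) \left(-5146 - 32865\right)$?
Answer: $\frac{12962321165}{9} \approx 1.4403 \cdot 10^{9}$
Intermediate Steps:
$E = \frac{6304}{9}$ ($E = \left(- \frac{1}{9}\right) \left(-6304\right) = \frac{6304}{9} \approx 700.44$)
$\left(-38591 + E\right) \left(-5146 - 32865\right) = \left(-38591 + \frac{6304}{9}\right) \left(-5146 - 32865\right) = \left(- \frac{341015}{9}\right) \left(-38011\right) = \frac{12962321165}{9}$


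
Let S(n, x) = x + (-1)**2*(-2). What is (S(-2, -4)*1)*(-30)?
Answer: 180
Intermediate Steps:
S(n, x) = -2 + x (S(n, x) = x + 1*(-2) = x - 2 = -2 + x)
(S(-2, -4)*1)*(-30) = ((-2 - 4)*1)*(-30) = -6*1*(-30) = -6*(-30) = 180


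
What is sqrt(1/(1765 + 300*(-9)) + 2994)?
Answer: sqrt(2617428715)/935 ≈ 54.717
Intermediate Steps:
sqrt(1/(1765 + 300*(-9)) + 2994) = sqrt(1/(1765 - 2700) + 2994) = sqrt(1/(-935) + 2994) = sqrt(-1/935 + 2994) = sqrt(2799389/935) = sqrt(2617428715)/935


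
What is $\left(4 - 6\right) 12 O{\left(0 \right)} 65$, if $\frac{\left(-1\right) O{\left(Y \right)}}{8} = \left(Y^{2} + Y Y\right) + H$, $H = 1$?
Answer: $12480$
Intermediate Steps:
$O{\left(Y \right)} = -8 - 16 Y^{2}$ ($O{\left(Y \right)} = - 8 \left(\left(Y^{2} + Y Y\right) + 1\right) = - 8 \left(\left(Y^{2} + Y^{2}\right) + 1\right) = - 8 \left(2 Y^{2} + 1\right) = - 8 \left(1 + 2 Y^{2}\right) = -8 - 16 Y^{2}$)
$\left(4 - 6\right) 12 O{\left(0 \right)} 65 = \left(4 - 6\right) 12 \left(-8 - 16 \cdot 0^{2}\right) 65 = \left(4 - 6\right) 12 \left(-8 - 0\right) 65 = \left(-2\right) 12 \left(-8 + 0\right) 65 = \left(-24\right) \left(-8\right) 65 = 192 \cdot 65 = 12480$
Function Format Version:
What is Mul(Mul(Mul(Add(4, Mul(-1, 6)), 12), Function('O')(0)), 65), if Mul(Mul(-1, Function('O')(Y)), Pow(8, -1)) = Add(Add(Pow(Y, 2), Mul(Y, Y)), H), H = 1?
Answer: 12480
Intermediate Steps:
Function('O')(Y) = Add(-8, Mul(-16, Pow(Y, 2))) (Function('O')(Y) = Mul(-8, Add(Add(Pow(Y, 2), Mul(Y, Y)), 1)) = Mul(-8, Add(Add(Pow(Y, 2), Pow(Y, 2)), 1)) = Mul(-8, Add(Mul(2, Pow(Y, 2)), 1)) = Mul(-8, Add(1, Mul(2, Pow(Y, 2)))) = Add(-8, Mul(-16, Pow(Y, 2))))
Mul(Mul(Mul(Add(4, Mul(-1, 6)), 12), Function('O')(0)), 65) = Mul(Mul(Mul(Add(4, Mul(-1, 6)), 12), Add(-8, Mul(-16, Pow(0, 2)))), 65) = Mul(Mul(Mul(Add(4, -6), 12), Add(-8, Mul(-16, 0))), 65) = Mul(Mul(Mul(-2, 12), Add(-8, 0)), 65) = Mul(Mul(-24, -8), 65) = Mul(192, 65) = 12480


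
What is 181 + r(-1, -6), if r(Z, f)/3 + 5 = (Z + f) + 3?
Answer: 154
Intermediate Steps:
r(Z, f) = -6 + 3*Z + 3*f (r(Z, f) = -15 + 3*((Z + f) + 3) = -15 + 3*(3 + Z + f) = -15 + (9 + 3*Z + 3*f) = -6 + 3*Z + 3*f)
181 + r(-1, -6) = 181 + (-6 + 3*(-1) + 3*(-6)) = 181 + (-6 - 3 - 18) = 181 - 27 = 154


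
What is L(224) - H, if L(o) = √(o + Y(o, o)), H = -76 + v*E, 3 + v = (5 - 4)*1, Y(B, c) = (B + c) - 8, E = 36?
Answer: 148 + 2*√166 ≈ 173.77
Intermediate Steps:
Y(B, c) = -8 + B + c
v = -2 (v = -3 + (5 - 4)*1 = -3 + 1*1 = -3 + 1 = -2)
H = -148 (H = -76 - 2*36 = -76 - 72 = -148)
L(o) = √(-8 + 3*o) (L(o) = √(o + (-8 + o + o)) = √(o + (-8 + 2*o)) = √(-8 + 3*o))
L(224) - H = √(-8 + 3*224) - 1*(-148) = √(-8 + 672) + 148 = √664 + 148 = 2*√166 + 148 = 148 + 2*√166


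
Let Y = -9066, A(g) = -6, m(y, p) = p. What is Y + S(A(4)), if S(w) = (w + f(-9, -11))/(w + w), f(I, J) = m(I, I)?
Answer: -36259/4 ≈ -9064.8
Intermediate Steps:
f(I, J) = I
S(w) = (-9 + w)/(2*w) (S(w) = (w - 9)/(w + w) = (-9 + w)/((2*w)) = (-9 + w)*(1/(2*w)) = (-9 + w)/(2*w))
Y + S(A(4)) = -9066 + (½)*(-9 - 6)/(-6) = -9066 + (½)*(-⅙)*(-15) = -9066 + 5/4 = -36259/4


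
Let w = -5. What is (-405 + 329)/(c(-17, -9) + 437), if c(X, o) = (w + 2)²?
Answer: -38/223 ≈ -0.17040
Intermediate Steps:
c(X, o) = 9 (c(X, o) = (-5 + 2)² = (-3)² = 9)
(-405 + 329)/(c(-17, -9) + 437) = (-405 + 329)/(9 + 437) = -76/446 = -76*1/446 = -38/223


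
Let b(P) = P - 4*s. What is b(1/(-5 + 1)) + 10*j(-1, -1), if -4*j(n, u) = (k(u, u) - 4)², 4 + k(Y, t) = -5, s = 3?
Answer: -1739/4 ≈ -434.75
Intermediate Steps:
k(Y, t) = -9 (k(Y, t) = -4 - 5 = -9)
j(n, u) = -169/4 (j(n, u) = -(-9 - 4)²/4 = -¼*(-13)² = -¼*169 = -169/4)
b(P) = -12 + P (b(P) = P - 4*3 = P - 12 = -12 + P)
b(1/(-5 + 1)) + 10*j(-1, -1) = (-12 + 1/(-5 + 1)) + 10*(-169/4) = (-12 + 1/(-4)) - 845/2 = (-12 - ¼) - 845/2 = -49/4 - 845/2 = -1739/4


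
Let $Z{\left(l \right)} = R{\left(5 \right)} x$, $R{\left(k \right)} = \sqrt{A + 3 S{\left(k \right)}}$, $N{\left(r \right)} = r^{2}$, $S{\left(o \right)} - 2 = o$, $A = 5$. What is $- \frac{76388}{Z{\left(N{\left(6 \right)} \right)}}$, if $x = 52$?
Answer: $- \frac{113 \sqrt{26}}{2} \approx -288.09$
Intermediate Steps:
$S{\left(o \right)} = 2 + o$
$R{\left(k \right)} = \sqrt{11 + 3 k}$ ($R{\left(k \right)} = \sqrt{5 + 3 \left(2 + k\right)} = \sqrt{5 + \left(6 + 3 k\right)} = \sqrt{11 + 3 k}$)
$Z{\left(l \right)} = 52 \sqrt{26}$ ($Z{\left(l \right)} = \sqrt{11 + 3 \cdot 5} \cdot 52 = \sqrt{11 + 15} \cdot 52 = \sqrt{26} \cdot 52 = 52 \sqrt{26}$)
$- \frac{76388}{Z{\left(N{\left(6 \right)} \right)}} = - \frac{76388}{52 \sqrt{26}} = - 76388 \frac{\sqrt{26}}{1352} = - \frac{113 \sqrt{26}}{2}$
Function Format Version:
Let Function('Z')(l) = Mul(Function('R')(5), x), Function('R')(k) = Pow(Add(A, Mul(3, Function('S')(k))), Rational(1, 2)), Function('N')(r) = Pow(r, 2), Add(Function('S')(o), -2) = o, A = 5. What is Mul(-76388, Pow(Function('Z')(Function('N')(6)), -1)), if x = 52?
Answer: Mul(Rational(-113, 2), Pow(26, Rational(1, 2))) ≈ -288.09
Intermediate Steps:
Function('S')(o) = Add(2, o)
Function('R')(k) = Pow(Add(11, Mul(3, k)), Rational(1, 2)) (Function('R')(k) = Pow(Add(5, Mul(3, Add(2, k))), Rational(1, 2)) = Pow(Add(5, Add(6, Mul(3, k))), Rational(1, 2)) = Pow(Add(11, Mul(3, k)), Rational(1, 2)))
Function('Z')(l) = Mul(52, Pow(26, Rational(1, 2))) (Function('Z')(l) = Mul(Pow(Add(11, Mul(3, 5)), Rational(1, 2)), 52) = Mul(Pow(Add(11, 15), Rational(1, 2)), 52) = Mul(Pow(26, Rational(1, 2)), 52) = Mul(52, Pow(26, Rational(1, 2))))
Mul(-76388, Pow(Function('Z')(Function('N')(6)), -1)) = Mul(-76388, Pow(Mul(52, Pow(26, Rational(1, 2))), -1)) = Mul(-76388, Mul(Rational(1, 1352), Pow(26, Rational(1, 2)))) = Mul(Rational(-113, 2), Pow(26, Rational(1, 2)))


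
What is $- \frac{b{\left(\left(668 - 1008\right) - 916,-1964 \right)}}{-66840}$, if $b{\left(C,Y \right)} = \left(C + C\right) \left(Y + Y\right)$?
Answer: $\frac{1233392}{8355} \approx 147.62$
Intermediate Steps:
$b{\left(C,Y \right)} = 4 C Y$ ($b{\left(C,Y \right)} = 2 C 2 Y = 4 C Y$)
$- \frac{b{\left(\left(668 - 1008\right) - 916,-1964 \right)}}{-66840} = - \frac{4 \left(\left(668 - 1008\right) - 916\right) \left(-1964\right)}{-66840} = - \frac{4 \left(-340 - 916\right) \left(-1964\right) \left(-1\right)}{66840} = - \frac{4 \left(-1256\right) \left(-1964\right) \left(-1\right)}{66840} = - \frac{9867136 \left(-1\right)}{66840} = \left(-1\right) \left(- \frac{1233392}{8355}\right) = \frac{1233392}{8355}$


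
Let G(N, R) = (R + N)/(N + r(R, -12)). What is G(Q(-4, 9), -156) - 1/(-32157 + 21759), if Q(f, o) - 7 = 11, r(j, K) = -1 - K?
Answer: -1434895/301542 ≈ -4.7585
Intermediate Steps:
Q(f, o) = 18 (Q(f, o) = 7 + 11 = 18)
G(N, R) = (N + R)/(11 + N) (G(N, R) = (R + N)/(N + (-1 - 1*(-12))) = (N + R)/(N + (-1 + 12)) = (N + R)/(N + 11) = (N + R)/(11 + N))
G(Q(-4, 9), -156) - 1/(-32157 + 21759) = (18 - 156)/(11 + 18) - 1/(-32157 + 21759) = -138/29 - 1/(-10398) = (1/29)*(-138) - 1*(-1/10398) = -138/29 + 1/10398 = -1434895/301542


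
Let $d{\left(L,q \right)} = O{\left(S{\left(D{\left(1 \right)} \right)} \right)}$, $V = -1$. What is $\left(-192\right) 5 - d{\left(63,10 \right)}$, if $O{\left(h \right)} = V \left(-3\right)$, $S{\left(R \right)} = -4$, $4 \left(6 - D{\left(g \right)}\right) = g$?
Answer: $-963$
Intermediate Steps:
$D{\left(g \right)} = 6 - \frac{g}{4}$
$O{\left(h \right)} = 3$ ($O{\left(h \right)} = \left(-1\right) \left(-3\right) = 3$)
$d{\left(L,q \right)} = 3$
$\left(-192\right) 5 - d{\left(63,10 \right)} = \left(-192\right) 5 - 3 = -960 - 3 = -963$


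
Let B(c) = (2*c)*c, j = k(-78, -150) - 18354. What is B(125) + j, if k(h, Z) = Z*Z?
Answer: 35396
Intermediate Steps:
k(h, Z) = Z²
j = 4146 (j = (-150)² - 18354 = 22500 - 18354 = 4146)
B(c) = 2*c²
B(125) + j = 2*125² + 4146 = 2*15625 + 4146 = 31250 + 4146 = 35396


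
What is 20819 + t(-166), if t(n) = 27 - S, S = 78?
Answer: 20768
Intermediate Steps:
t(n) = -51 (t(n) = 27 - 1*78 = 27 - 78 = -51)
20819 + t(-166) = 20819 - 51 = 20768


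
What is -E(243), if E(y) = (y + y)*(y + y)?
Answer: -236196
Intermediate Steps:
E(y) = 4*y² (E(y) = (2*y)*(2*y) = 4*y²)
-E(243) = -4*243² = -4*59049 = -1*236196 = -236196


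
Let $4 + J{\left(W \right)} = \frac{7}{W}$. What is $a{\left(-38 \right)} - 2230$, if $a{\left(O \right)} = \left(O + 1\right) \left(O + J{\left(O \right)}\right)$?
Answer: $- \frac{25429}{38} \approx -669.18$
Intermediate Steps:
$J{\left(W \right)} = -4 + \frac{7}{W}$
$a{\left(O \right)} = \left(1 + O\right) \left(-4 + O + \frac{7}{O}\right)$ ($a{\left(O \right)} = \left(O + 1\right) \left(O - \left(4 - \frac{7}{O}\right)\right) = \left(1 + O\right) \left(-4 + O + \frac{7}{O}\right)$)
$a{\left(-38 \right)} - 2230 = \left(3 + \left(-38\right)^{2} - -114 + \frac{7}{-38}\right) - 2230 = \left(3 + 1444 + 114 + 7 \left(- \frac{1}{38}\right)\right) - 2230 = \left(3 + 1444 + 114 - \frac{7}{38}\right) - 2230 = \frac{59311}{38} - 2230 = - \frac{25429}{38}$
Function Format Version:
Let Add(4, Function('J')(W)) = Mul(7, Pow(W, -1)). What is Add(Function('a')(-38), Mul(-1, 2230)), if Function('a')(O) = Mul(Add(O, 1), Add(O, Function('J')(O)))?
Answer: Rational(-25429, 38) ≈ -669.18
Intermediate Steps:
Function('J')(W) = Add(-4, Mul(7, Pow(W, -1)))
Function('a')(O) = Mul(Add(1, O), Add(-4, O, Mul(7, Pow(O, -1)))) (Function('a')(O) = Mul(Add(O, 1), Add(O, Add(-4, Mul(7, Pow(O, -1))))) = Mul(Add(1, O), Add(-4, O, Mul(7, Pow(O, -1)))))
Add(Function('a')(-38), Mul(-1, 2230)) = Add(Add(3, Pow(-38, 2), Mul(-3, -38), Mul(7, Pow(-38, -1))), Mul(-1, 2230)) = Add(Add(3, 1444, 114, Mul(7, Rational(-1, 38))), -2230) = Add(Add(3, 1444, 114, Rational(-7, 38)), -2230) = Add(Rational(59311, 38), -2230) = Rational(-25429, 38)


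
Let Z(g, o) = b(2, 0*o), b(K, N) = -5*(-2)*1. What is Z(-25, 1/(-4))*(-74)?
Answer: -740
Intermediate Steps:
b(K, N) = 10 (b(K, N) = 10*1 = 10)
Z(g, o) = 10
Z(-25, 1/(-4))*(-74) = 10*(-74) = -740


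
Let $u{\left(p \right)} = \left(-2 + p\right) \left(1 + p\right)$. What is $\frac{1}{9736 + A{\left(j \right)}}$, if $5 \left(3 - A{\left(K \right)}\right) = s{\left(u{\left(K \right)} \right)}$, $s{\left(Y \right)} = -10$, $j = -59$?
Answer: $\frac{1}{9741} \approx 0.00010266$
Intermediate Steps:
$u{\left(p \right)} = \left(1 + p\right) \left(-2 + p\right)$
$A{\left(K \right)} = 5$ ($A{\left(K \right)} = 3 - -2 = 3 + 2 = 5$)
$\frac{1}{9736 + A{\left(j \right)}} = \frac{1}{9736 + 5} = \frac{1}{9741}$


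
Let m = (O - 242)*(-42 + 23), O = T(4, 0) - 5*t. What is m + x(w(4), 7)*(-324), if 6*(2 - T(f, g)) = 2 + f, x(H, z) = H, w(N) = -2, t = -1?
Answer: 5132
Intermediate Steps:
T(f, g) = 5/3 - f/6 (T(f, g) = 2 - (2 + f)/6 = 2 + (-⅓ - f/6) = 5/3 - f/6)
O = 6 (O = (5/3 - ⅙*4) - 5*(-1) = (5/3 - ⅔) + 5 = 1 + 5 = 6)
m = 4484 (m = (6 - 242)*(-42 + 23) = -236*(-19) = 4484)
m + x(w(4), 7)*(-324) = 4484 - 2*(-324) = 4484 + 648 = 5132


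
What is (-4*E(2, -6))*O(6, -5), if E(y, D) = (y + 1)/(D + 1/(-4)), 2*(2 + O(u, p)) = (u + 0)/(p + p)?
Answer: -552/125 ≈ -4.4160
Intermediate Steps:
O(u, p) = -2 + u/(4*p) (O(u, p) = -2 + ((u + 0)/(p + p))/2 = -2 + (u/((2*p)))/2 = -2 + (u*(1/(2*p)))/2 = -2 + (u/(2*p))/2 = -2 + u/(4*p))
E(y, D) = (1 + y)/(-¼ + D) (E(y, D) = (1 + y)/(D - ¼) = (1 + y)/(-¼ + D))
(-4*E(2, -6))*O(6, -5) = (-16*(1 + 2)/(-1 + 4*(-6)))*(-2 + (¼)*6/(-5)) = (-16*3/(-1 - 24))*(-2 + (¼)*6*(-⅕)) = (-16*3/(-25))*(-2 - 3/10) = -16*(-1)*3/25*(-23/10) = -4*(-12/25)*(-23/10) = (48/25)*(-23/10) = -552/125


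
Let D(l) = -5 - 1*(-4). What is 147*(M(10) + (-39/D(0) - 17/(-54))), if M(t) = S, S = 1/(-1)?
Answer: 101381/18 ≈ 5632.3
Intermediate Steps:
S = -1
M(t) = -1
D(l) = -1 (D(l) = -5 + 4 = -1)
147*(M(10) + (-39/D(0) - 17/(-54))) = 147*(-1 + (-39/(-1) - 17/(-54))) = 147*(-1 + (-39*(-1) - 17*(-1/54))) = 147*(-1 + (39 + 17/54)) = 147*(-1 + 2123/54) = 147*(2069/54) = 101381/18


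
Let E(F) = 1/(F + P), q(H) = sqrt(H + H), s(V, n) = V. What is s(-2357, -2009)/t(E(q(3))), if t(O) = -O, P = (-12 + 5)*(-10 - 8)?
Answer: 296982 + 2357*sqrt(6) ≈ 3.0276e+5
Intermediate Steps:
q(H) = sqrt(2)*sqrt(H) (q(H) = sqrt(2*H) = sqrt(2)*sqrt(H))
P = 126 (P = -7*(-18) = 126)
E(F) = 1/(126 + F) (E(F) = 1/(F + 126) = 1/(126 + F))
s(-2357, -2009)/t(E(q(3))) = -(-296982 - 2357*sqrt(6)) = -2357*(-126 - sqrt(6)) = 296982 + 2357*sqrt(6)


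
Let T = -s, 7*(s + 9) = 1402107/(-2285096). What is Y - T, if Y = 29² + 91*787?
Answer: 165552719803/2285096 ≈ 72449.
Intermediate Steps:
s = -20766165/2285096 (s = -9 + (1402107/(-2285096))/7 = -9 + (1402107*(-1/2285096))/7 = -9 + (⅐)*(-1402107/2285096) = -9 - 200301/2285096 = -20766165/2285096 ≈ -9.0877)
Y = 72458 (Y = 841 + 71617 = 72458)
T = 20766165/2285096 (T = -1*(-20766165/2285096) = 20766165/2285096 ≈ 9.0877)
Y - T = 72458 - 1*20766165/2285096 = 72458 - 20766165/2285096 = 165552719803/2285096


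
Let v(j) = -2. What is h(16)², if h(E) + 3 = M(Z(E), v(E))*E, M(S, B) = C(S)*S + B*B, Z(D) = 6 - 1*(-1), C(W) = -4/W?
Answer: 9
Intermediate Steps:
Z(D) = 7 (Z(D) = 6 + 1 = 7)
M(S, B) = -4 + B² (M(S, B) = (-4/S)*S + B*B = -4 + B²)
h(E) = -3 (h(E) = -3 + (-4 + (-2)²)*E = -3 + (-4 + 4)*E = -3 + 0*E = -3 + 0 = -3)
h(16)² = (-3)² = 9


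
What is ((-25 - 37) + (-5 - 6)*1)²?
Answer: 5329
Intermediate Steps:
((-25 - 37) + (-5 - 6)*1)² = (-62 - 11*1)² = (-62 - 11)² = (-73)² = 5329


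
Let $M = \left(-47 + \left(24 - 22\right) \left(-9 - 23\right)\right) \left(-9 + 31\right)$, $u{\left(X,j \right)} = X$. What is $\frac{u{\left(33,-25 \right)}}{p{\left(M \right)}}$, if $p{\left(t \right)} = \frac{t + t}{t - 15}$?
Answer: $\frac{2457}{148} \approx 16.601$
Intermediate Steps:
$M = -2442$ ($M = \left(-47 + 2 \left(-32\right)\right) 22 = \left(-47 - 64\right) 22 = \left(-111\right) 22 = -2442$)
$p{\left(t \right)} = \frac{2 t}{-15 + t}$
$\frac{u{\left(33,-25 \right)}}{p{\left(M \right)}} = \frac{33}{2 \left(-2442\right) \frac{1}{-15 - 2442}} = \frac{33}{2 \left(-2442\right) \frac{1}{-2457}} = \frac{33}{2 \left(-2442\right) \left(- \frac{1}{2457}\right)} = \frac{33}{\frac{1628}{819}} = 33 \cdot \frac{819}{1628} = \frac{2457}{148}$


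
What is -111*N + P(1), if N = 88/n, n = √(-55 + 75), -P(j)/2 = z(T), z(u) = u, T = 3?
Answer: -6 - 4884*√5/5 ≈ -2190.2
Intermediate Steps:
P(j) = -6 (P(j) = -2*3 = -6)
n = 2*√5 (n = √20 = 2*√5 ≈ 4.4721)
N = 44*√5/5 (N = 88/((2*√5)) = 88*(√5/10) = 44*√5/5 ≈ 19.677)
-111*N + P(1) = -4884*√5/5 - 6 = -6 - 4884*√5/5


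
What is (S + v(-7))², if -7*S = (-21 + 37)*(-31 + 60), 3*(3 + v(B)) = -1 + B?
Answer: 2283121/441 ≈ 5177.1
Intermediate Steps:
v(B) = -10/3 + B/3 (v(B) = -3 + (-1 + B)/3 = -3 + (-⅓ + B/3) = -10/3 + B/3)
S = -464/7 (S = -(-21 + 37)*(-31 + 60)/7 = -16*29/7 = -⅐*464 = -464/7 ≈ -66.286)
(S + v(-7))² = (-464/7 + (-10/3 + (⅓)*(-7)))² = (-464/7 + (-10/3 - 7/3))² = (-464/7 - 17/3)² = (-1511/21)² = 2283121/441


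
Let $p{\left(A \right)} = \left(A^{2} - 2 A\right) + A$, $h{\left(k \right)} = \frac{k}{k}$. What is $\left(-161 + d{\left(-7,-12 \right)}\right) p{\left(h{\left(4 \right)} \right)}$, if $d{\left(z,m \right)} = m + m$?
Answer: $0$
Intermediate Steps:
$h{\left(k \right)} = 1$
$d{\left(z,m \right)} = 2 m$
$p{\left(A \right)} = A^{2} - A$
$\left(-161 + d{\left(-7,-12 \right)}\right) p{\left(h{\left(4 \right)} \right)} = \left(-161 + 2 \left(-12\right)\right) 1 \left(-1 + 1\right) = \left(-161 - 24\right) 1 \cdot 0 = \left(-185\right) 0 = 0$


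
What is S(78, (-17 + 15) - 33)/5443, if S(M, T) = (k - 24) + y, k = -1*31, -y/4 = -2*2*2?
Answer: -23/5443 ≈ -0.0042256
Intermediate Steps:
y = 32 (y = -4*(-2*2)*2 = -(-16)*2 = -4*(-8) = 32)
k = -31
S(M, T) = -23 (S(M, T) = (-31 - 24) + 32 = -55 + 32 = -23)
S(78, (-17 + 15) - 33)/5443 = -23/5443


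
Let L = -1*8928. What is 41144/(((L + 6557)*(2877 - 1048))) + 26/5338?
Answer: -53438069/11574275971 ≈ -0.0046170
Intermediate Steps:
L = -8928
41144/(((L + 6557)*(2877 - 1048))) + 26/5338 = 41144/(((-8928 + 6557)*(2877 - 1048))) + 26/5338 = 41144/((-2371*1829)) + 26*(1/5338) = 41144/(-4336559) + 13/2669 = 41144*(-1/4336559) + 13/2669 = -41144/4336559 + 13/2669 = -53438069/11574275971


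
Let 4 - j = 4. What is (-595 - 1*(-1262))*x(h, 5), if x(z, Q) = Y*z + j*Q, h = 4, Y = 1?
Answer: 2668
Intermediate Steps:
j = 0 (j = 4 - 1*4 = 4 - 4 = 0)
x(z, Q) = z (x(z, Q) = 1*z + 0*Q = z + 0 = z)
(-595 - 1*(-1262))*x(h, 5) = (-595 - 1*(-1262))*4 = (-595 + 1262)*4 = 667*4 = 2668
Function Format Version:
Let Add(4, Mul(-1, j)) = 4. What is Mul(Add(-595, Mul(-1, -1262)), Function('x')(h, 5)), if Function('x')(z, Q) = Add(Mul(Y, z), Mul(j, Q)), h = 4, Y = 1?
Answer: 2668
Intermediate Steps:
j = 0 (j = Add(4, Mul(-1, 4)) = Add(4, -4) = 0)
Function('x')(z, Q) = z (Function('x')(z, Q) = Add(Mul(1, z), Mul(0, Q)) = Add(z, 0) = z)
Mul(Add(-595, Mul(-1, -1262)), Function('x')(h, 5)) = Mul(Add(-595, Mul(-1, -1262)), 4) = Mul(Add(-595, 1262), 4) = Mul(667, 4) = 2668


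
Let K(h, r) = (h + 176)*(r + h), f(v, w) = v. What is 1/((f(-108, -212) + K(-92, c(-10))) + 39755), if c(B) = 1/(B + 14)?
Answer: 1/31940 ≈ 3.1309e-5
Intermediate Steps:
c(B) = 1/(14 + B)
K(h, r) = (176 + h)*(h + r)
1/((f(-108, -212) + K(-92, c(-10))) + 39755) = 1/((-108 + ((-92)² + 176*(-92) + 176/(14 - 10) - 92/(14 - 10))) + 39755) = 1/((-108 + (8464 - 16192 + 176/4 - 92/4)) + 39755) = 1/((-108 + (8464 - 16192 + 176*(¼) - 92*¼)) + 39755) = 1/((-108 + (8464 - 16192 + 44 - 23)) + 39755) = 1/((-108 - 7707) + 39755) = 1/(-7815 + 39755) = 1/31940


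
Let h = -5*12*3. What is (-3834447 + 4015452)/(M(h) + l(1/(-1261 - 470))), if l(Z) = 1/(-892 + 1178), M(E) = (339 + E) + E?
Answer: -10353486/1201 ≈ -8620.7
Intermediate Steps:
h = -180 (h = -60*3 = -180)
M(E) = 339 + 2*E
l(Z) = 1/286
(-3834447 + 4015452)/(M(h) + l(1/(-1261 - 470))) = (-3834447 + 4015452)/((339 + 2*(-180)) + 1/286) = 181005/((339 - 360) + 1/286) = 181005/(-21 + 1/286) = 181005/(-6005/286) = 181005*(-286/6005) = -10353486/1201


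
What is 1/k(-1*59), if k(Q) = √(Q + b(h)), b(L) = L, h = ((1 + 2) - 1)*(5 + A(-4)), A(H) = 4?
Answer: -I*√41/41 ≈ -0.15617*I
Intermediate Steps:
h = 18 (h = ((1 + 2) - 1)*(5 + 4) = (3 - 1)*9 = 2*9 = 18)
k(Q) = √(18 + Q) (k(Q) = √(Q + 18) = √(18 + Q))
1/k(-1*59) = 1/(√(18 - 1*59)) = 1/(√(18 - 59)) = 1/(√(-41)) = 1/(I*√41) = -I*√41/41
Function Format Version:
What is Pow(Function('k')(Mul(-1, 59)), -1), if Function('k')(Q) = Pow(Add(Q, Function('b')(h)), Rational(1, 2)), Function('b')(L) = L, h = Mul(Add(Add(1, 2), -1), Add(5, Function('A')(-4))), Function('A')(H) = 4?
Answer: Mul(Rational(-1, 41), I, Pow(41, Rational(1, 2))) ≈ Mul(-0.15617, I)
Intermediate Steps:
h = 18 (h = Mul(Add(Add(1, 2), -1), Add(5, 4)) = Mul(Add(3, -1), 9) = Mul(2, 9) = 18)
Function('k')(Q) = Pow(Add(18, Q), Rational(1, 2)) (Function('k')(Q) = Pow(Add(Q, 18), Rational(1, 2)) = Pow(Add(18, Q), Rational(1, 2)))
Pow(Function('k')(Mul(-1, 59)), -1) = Pow(Pow(Add(18, Mul(-1, 59)), Rational(1, 2)), -1) = Pow(Pow(Add(18, -59), Rational(1, 2)), -1) = Pow(Pow(-41, Rational(1, 2)), -1) = Pow(Mul(I, Pow(41, Rational(1, 2))), -1) = Mul(Rational(-1, 41), I, Pow(41, Rational(1, 2)))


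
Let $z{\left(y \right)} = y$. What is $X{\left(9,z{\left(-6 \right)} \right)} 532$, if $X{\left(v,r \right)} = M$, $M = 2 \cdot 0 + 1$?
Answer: $532$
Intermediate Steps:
$M = 1$ ($M = 0 + 1 = 1$)
$X{\left(v,r \right)} = 1$
$X{\left(9,z{\left(-6 \right)} \right)} 532 = 1 \cdot 532 = 532$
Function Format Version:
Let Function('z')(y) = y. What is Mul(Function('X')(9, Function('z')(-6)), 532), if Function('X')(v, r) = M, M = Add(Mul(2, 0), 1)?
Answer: 532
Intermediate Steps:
M = 1 (M = Add(0, 1) = 1)
Function('X')(v, r) = 1
Mul(Function('X')(9, Function('z')(-6)), 532) = Mul(1, 532) = 532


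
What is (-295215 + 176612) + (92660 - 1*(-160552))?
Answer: 134609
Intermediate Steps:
(-295215 + 176612) + (92660 - 1*(-160552)) = -118603 + (92660 + 160552) = -118603 + 253212 = 134609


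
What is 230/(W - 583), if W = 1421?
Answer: 115/419 ≈ 0.27446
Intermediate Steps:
230/(W - 583) = 230/(1421 - 583) = 230/838 = 230*(1/838) = 115/419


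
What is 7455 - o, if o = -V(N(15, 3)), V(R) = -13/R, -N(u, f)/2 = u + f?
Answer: 268393/36 ≈ 7455.4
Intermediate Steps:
N(u, f) = -2*f - 2*u (N(u, f) = -2*(u + f) = -2*(f + u) = -2*f - 2*u)
o = -13/36 (o = -(-13)/(-2*3 - 2*15) = -(-13)/(-6 - 30) = -(-13)/(-36) = -(-13)*(-1)/36 = -1*13/36 = -13/36 ≈ -0.36111)
7455 - o = 7455 - 1*(-13/36) = 7455 + 13/36 = 268393/36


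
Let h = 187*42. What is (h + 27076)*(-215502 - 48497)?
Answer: -9221485070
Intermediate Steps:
h = 7854
(h + 27076)*(-215502 - 48497) = (7854 + 27076)*(-215502 - 48497) = 34930*(-263999) = -9221485070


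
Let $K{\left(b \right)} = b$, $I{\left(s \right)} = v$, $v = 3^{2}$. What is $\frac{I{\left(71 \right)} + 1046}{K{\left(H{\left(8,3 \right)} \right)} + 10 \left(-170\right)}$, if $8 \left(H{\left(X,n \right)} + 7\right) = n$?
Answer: $- \frac{8440}{13653} \approx -0.61818$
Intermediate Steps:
$v = 9$
$H{\left(X,n \right)} = -7 + \frac{n}{8}$
$I{\left(s \right)} = 9$
$\frac{I{\left(71 \right)} + 1046}{K{\left(H{\left(8,3 \right)} \right)} + 10 \left(-170\right)} = \frac{9 + 1046}{\left(-7 + \frac{1}{8} \cdot 3\right) + 10 \left(-170\right)} = \frac{1055}{\left(-7 + \frac{3}{8}\right) - 1700} = \frac{1055}{- \frac{53}{8} - 1700} = \frac{1055}{- \frac{13653}{8}} = 1055 \left(- \frac{8}{13653}\right) = - \frac{8440}{13653}$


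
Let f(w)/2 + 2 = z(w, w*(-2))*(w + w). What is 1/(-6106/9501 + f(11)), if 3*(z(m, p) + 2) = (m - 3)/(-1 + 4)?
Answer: -28503/1525810 ≈ -0.018681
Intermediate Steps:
z(m, p) = -7/3 + m/9 (z(m, p) = -2 + ((m - 3)/(-1 + 4))/3 = -2 + ((-3 + m)/3)/3 = -2 + ((-3 + m)*(⅓))/3 = -2 + (-1 + m/3)/3 = -2 + (-⅓ + m/9) = -7/3 + m/9)
f(w) = -4 + 4*w*(-7/3 + w/9) (f(w) = -4 + 2*((-7/3 + w/9)*(w + w)) = -4 + 2*((-7/3 + w/9)*(2*w)) = -4 + 2*(2*w*(-7/3 + w/9)) = -4 + 4*w*(-7/3 + w/9))
1/(-6106/9501 + f(11)) = 1/(-6106/9501 + (-4 + (4/9)*11*(-21 + 11))) = 1/(-6106*1/9501 + (-4 + (4/9)*11*(-10))) = 1/(-6106/9501 + (-4 - 440/9)) = 1/(-6106/9501 - 476/9) = 1/(-1525810/28503) = -28503/1525810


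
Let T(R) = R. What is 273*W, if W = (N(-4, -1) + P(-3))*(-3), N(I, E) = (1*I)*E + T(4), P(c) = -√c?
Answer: -6552 + 819*I*√3 ≈ -6552.0 + 1418.5*I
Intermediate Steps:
N(I, E) = 4 + E*I (N(I, E) = (1*I)*E + 4 = I*E + 4 = E*I + 4 = 4 + E*I)
W = -24 + 3*I*√3 (W = ((4 - 1*(-4)) - √(-3))*(-3) = ((4 + 4) - I*√3)*(-3) = (8 - I*√3)*(-3) = -24 + 3*I*√3 ≈ -24.0 + 5.1962*I)
273*W = 273*(-24 + 3*I*√3) = -6552 + 819*I*√3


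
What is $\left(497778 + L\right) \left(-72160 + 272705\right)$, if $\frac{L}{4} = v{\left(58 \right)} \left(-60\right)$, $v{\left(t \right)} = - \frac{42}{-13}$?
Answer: $\frac{1295728063530}{13} \approx 9.9671 \cdot 10^{10}$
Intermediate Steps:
$v{\left(t \right)} = \frac{42}{13}$ ($v{\left(t \right)} = \left(-42\right) \left(- \frac{1}{13}\right) = \frac{42}{13}$)
$L = - \frac{10080}{13}$ ($L = 4 \cdot \frac{42}{13} \left(-60\right) = 4 \left(- \frac{2520}{13}\right) = - \frac{10080}{13} \approx -775.38$)
$\left(497778 + L\right) \left(-72160 + 272705\right) = \left(497778 - \frac{10080}{13}\right) \left(-72160 + 272705\right) = \frac{6461034}{13} \cdot 200545 = \frac{1295728063530}{13}$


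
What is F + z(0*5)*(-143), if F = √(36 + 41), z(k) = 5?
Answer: -715 + √77 ≈ -706.22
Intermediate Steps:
F = √77 ≈ 8.7750
F + z(0*5)*(-143) = √77 + 5*(-143) = √77 - 715 = -715 + √77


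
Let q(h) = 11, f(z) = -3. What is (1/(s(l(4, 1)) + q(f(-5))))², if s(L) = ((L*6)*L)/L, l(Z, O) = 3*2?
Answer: 1/2209 ≈ 0.00045269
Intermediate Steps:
l(Z, O) = 6
s(L) = 6*L (s(L) = ((6*L)*L)/L = (6*L²)/L = 6*L)
(1/(s(l(4, 1)) + q(f(-5))))² = (1/(6*6 + 11))² = (1/(36 + 11))² = (1/47)² = 1/2209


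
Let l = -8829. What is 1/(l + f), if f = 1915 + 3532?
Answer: -1/3382 ≈ -0.00029568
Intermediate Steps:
f = 5447
1/(l + f) = 1/(-8829 + 5447) = 1/(-3382) = -1/3382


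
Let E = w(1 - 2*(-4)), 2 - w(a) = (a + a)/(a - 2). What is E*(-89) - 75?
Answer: -169/7 ≈ -24.143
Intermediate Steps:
w(a) = 2 - 2*a/(-2 + a) (w(a) = 2 - (a + a)/(a - 2) = 2 - 2*a/(-2 + a))
E = -4/7 (E = -4/(-2 + (1 - 2*(-4))) = -4/(-2 + (1 + 8)) = -4/(-2 + 9) = -4/7 ≈ -0.57143)
E*(-89) - 75 = -4/7*(-89) - 75 = 356/7 - 75 = -169/7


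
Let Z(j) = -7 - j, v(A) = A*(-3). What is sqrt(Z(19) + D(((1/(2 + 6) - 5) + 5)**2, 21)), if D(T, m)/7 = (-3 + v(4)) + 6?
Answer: I*sqrt(89) ≈ 9.434*I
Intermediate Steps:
v(A) = -3*A
D(T, m) = -63 (D(T, m) = 7*((-3 - 3*4) + 6) = 7*((-3 - 12) + 6) = 7*(-15 + 6) = 7*(-9) = -63)
sqrt(Z(19) + D(((1/(2 + 6) - 5) + 5)**2, 21)) = sqrt((-7 - 1*19) - 63) = sqrt((-7 - 19) - 63) = sqrt(-26 - 63) = sqrt(-89) = I*sqrt(89)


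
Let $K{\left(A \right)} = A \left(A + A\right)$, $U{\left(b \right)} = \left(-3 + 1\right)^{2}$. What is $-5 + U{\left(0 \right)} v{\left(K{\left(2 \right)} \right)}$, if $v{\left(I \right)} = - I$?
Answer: $-37$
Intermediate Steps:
$U{\left(b \right)} = 4$ ($U{\left(b \right)} = \left(-2\right)^{2} = 4$)
$K{\left(A \right)} = 2 A^{2}$ ($K{\left(A \right)} = A 2 A = 2 A^{2}$)
$-5 + U{\left(0 \right)} v{\left(K{\left(2 \right)} \right)} = -5 + 4 \left(- 2 \cdot 2^{2}\right) = -5 + 4 \left(- 2 \cdot 4\right) = -5 + 4 \left(\left(-1\right) 8\right) = -5 + 4 \left(-8\right) = -5 - 32 = -37$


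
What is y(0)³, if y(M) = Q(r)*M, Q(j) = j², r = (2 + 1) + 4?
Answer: 0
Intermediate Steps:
r = 7 (r = 3 + 4 = 7)
y(M) = 49*M (y(M) = 7²*M = 49*M)
y(0)³ = (49*0)³ = 0³ = 0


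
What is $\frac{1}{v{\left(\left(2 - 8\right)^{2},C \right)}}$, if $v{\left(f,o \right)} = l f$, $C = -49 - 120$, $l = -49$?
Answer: $- \frac{1}{1764} \approx -0.00056689$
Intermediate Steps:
$C = -169$ ($C = -49 - 120 = -169$)
$v{\left(f,o \right)} = - 49 f$
$\frac{1}{v{\left(\left(2 - 8\right)^{2},C \right)}} = \frac{1}{\left(-49\right) \left(2 - 8\right)^{2}} = \frac{1}{\left(-49\right) \left(-6\right)^{2}} = \frac{1}{\left(-49\right) 36} = \frac{1}{-1764} = - \frac{1}{1764}$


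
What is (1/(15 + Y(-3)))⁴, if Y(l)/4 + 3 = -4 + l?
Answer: 1/390625 ≈ 2.5600e-6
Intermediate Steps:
Y(l) = -28 + 4*l (Y(l) = -12 + 4*(-4 + l) = -12 + (-16 + 4*l) = -28 + 4*l)
(1/(15 + Y(-3)))⁴ = (1/(15 + (-28 + 4*(-3))))⁴ = (1/(15 + (-28 - 12)))⁴ = (1/(15 - 40))⁴ = (1/(-25))⁴ = (-1/25)⁴ = 1/390625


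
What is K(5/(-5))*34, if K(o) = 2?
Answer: 68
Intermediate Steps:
K(5/(-5))*34 = 2*34 = 68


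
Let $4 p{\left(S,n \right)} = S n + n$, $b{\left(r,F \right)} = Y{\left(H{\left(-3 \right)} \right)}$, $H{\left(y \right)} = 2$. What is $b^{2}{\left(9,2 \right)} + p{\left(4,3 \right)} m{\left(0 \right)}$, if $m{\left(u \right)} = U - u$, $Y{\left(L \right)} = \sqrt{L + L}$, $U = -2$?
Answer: $- \frac{7}{2} \approx -3.5$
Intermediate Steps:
$Y{\left(L \right)} = \sqrt{2} \sqrt{L}$ ($Y{\left(L \right)} = \sqrt{2 L} = \sqrt{2} \sqrt{L}$)
$b{\left(r,F \right)} = 2$ ($b{\left(r,F \right)} = \sqrt{2} \sqrt{2} = 2$)
$p{\left(S,n \right)} = \frac{n}{4} + \frac{S n}{4}$ ($p{\left(S,n \right)} = \frac{S n + n}{4} = \frac{n + S n}{4} = \frac{n}{4} + \frac{S n}{4}$)
$m{\left(u \right)} = -2 - u$
$b^{2}{\left(9,2 \right)} + p{\left(4,3 \right)} m{\left(0 \right)} = 2^{2} + \frac{1}{4} \cdot 3 \left(1 + 4\right) \left(-2 - 0\right) = 4 + \frac{1}{4} \cdot 3 \cdot 5 \left(-2 + 0\right) = 4 + \frac{15}{4} \left(-2\right) = 4 - \frac{15}{2} = - \frac{7}{2}$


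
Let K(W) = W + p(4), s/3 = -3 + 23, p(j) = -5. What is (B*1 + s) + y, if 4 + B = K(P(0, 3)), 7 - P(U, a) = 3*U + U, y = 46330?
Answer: 46388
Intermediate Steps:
P(U, a) = 7 - 4*U (P(U, a) = 7 - (3*U + U) = 7 - 4*U)
s = 60 (s = 3*(-3 + 23) = 3*20 = 60)
K(W) = -5 + W (K(W) = W - 5 = -5 + W)
B = -2 (B = -4 + (-5 + (7 - 4*0)) = -4 + (-5 + (7 + 0)) = -4 + (-5 + 7) = -4 + 2 = -2)
(B*1 + s) + y = (-2*1 + 60) + 46330 = (-2 + 60) + 46330 = 58 + 46330 = 46388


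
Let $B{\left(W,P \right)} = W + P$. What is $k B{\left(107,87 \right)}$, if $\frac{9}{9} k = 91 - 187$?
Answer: $-18624$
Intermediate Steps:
$k = -96$ ($k = 91 - 187 = -96$)
$B{\left(W,P \right)} = P + W$
$k B{\left(107,87 \right)} = - 96 \left(87 + 107\right) = \left(-96\right) 194 = -18624$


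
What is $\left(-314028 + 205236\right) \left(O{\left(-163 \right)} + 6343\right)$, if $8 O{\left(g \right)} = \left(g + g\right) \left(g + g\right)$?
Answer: $-2135314980$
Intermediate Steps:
$O{\left(g \right)} = \frac{g^{2}}{2}$ ($O{\left(g \right)} = \frac{\left(g + g\right) \left(g + g\right)}{8} = \frac{2 g 2 g}{8} = \frac{4 g^{2}}{8} = \frac{g^{2}}{2}$)
$\left(-314028 + 205236\right) \left(O{\left(-163 \right)} + 6343\right) = \left(-314028 + 205236\right) \left(\frac{\left(-163\right)^{2}}{2} + 6343\right) = - 108792 \left(\frac{1}{2} \cdot 26569 + 6343\right) = - 108792 \left(\frac{26569}{2} + 6343\right) = \left(-108792\right) \frac{39255}{2} = -2135314980$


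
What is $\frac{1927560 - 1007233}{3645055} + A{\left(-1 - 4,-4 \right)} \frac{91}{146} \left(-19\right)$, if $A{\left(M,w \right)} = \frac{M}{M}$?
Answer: $- \frac{6167932353}{532178030} \approx -11.59$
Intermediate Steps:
$A{\left(M,w \right)} = 1$
$\frac{1927560 - 1007233}{3645055} + A{\left(-1 - 4,-4 \right)} \frac{91}{146} \left(-19\right) = \frac{1927560 - 1007233}{3645055} + 1 \cdot \frac{91}{146} \left(-19\right) = 920327 \cdot \frac{1}{3645055} + 1 \cdot 91 \cdot \frac{1}{146} \left(-19\right) = \frac{920327}{3645055} + 1 \cdot \frac{91}{146} \left(-19\right) = \frac{920327}{3645055} + \frac{91}{146} \left(-19\right) = \frac{920327}{3645055} - \frac{1729}{146} = - \frac{6167932353}{532178030}$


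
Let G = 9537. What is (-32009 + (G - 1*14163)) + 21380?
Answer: -15255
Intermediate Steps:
(-32009 + (G - 1*14163)) + 21380 = (-32009 + (9537 - 1*14163)) + 21380 = (-32009 + (9537 - 14163)) + 21380 = (-32009 - 4626) + 21380 = -36635 + 21380 = -15255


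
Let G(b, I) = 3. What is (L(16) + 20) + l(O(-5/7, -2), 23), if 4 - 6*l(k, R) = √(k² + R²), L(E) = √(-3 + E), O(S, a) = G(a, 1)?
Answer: 62/3 + √13 - √538/6 ≈ 20.406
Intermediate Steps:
O(S, a) = 3
l(k, R) = ⅔ - √(R² + k²)/6 (l(k, R) = ⅔ - √(k² + R²)/6 = ⅔ - √(R² + k²)/6)
(L(16) + 20) + l(O(-5/7, -2), 23) = (√(-3 + 16) + 20) + (⅔ - √(23² + 3²)/6) = (√13 + 20) + (⅔ - √(529 + 9)/6) = (20 + √13) + (⅔ - √538/6) = 62/3 + √13 - √538/6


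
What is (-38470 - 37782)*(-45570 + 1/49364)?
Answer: 42882551702177/12341 ≈ 3.4748e+9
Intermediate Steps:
(-38470 - 37782)*(-45570 + 1/49364) = -76252*(-45570 + 1/49364) = -76252*(-2249517479/49364) = 42882551702177/12341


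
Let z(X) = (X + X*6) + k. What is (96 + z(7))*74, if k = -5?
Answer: 10360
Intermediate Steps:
z(X) = -5 + 7*X (z(X) = (X + X*6) - 5 = (X + 6*X) - 5 = 7*X - 5 = -5 + 7*X)
(96 + z(7))*74 = (96 + (-5 + 7*7))*74 = (96 + (-5 + 49))*74 = (96 + 44)*74 = 140*74 = 10360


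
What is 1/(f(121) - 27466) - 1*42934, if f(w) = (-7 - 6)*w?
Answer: -1246760427/29039 ≈ -42934.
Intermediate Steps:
f(w) = -13*w
1/(f(121) - 27466) - 1*42934 = 1/(-13*121 - 27466) - 1*42934 = 1/(-1573 - 27466) - 42934 = 1/(-29039) - 42934 = -1/29039 - 42934 = -1246760427/29039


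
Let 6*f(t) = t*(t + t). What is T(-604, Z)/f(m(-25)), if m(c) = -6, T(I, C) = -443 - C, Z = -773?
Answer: 55/2 ≈ 27.500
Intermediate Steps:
f(t) = t²/3 (f(t) = (t*(t + t))/6 = (t*(2*t))/6 = (2*t²)/6 = t²/3)
T(-604, Z)/f(m(-25)) = (-443 - 1*(-773))/(((⅓)*(-6)²)) = (-443 + 773)/(((⅓)*36)) = 330/12 = 330*(1/12) = 55/2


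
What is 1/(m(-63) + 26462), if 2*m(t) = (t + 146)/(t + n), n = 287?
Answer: 448/11855059 ≈ 3.7790e-5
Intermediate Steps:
m(t) = (146 + t)/(2*(287 + t)) (m(t) = ((t + 146)/(t + 287))/2 = ((146 + t)/(287 + t))/2 = (146 + t)/(2*(287 + t)))
1/(m(-63) + 26462) = 1/((146 - 63)/(2*(287 - 63)) + 26462) = 1/((½)*83/224 + 26462) = 1/((½)*(1/224)*83 + 26462) = 1/(83/448 + 26462) = 1/(11855059/448) = 448/11855059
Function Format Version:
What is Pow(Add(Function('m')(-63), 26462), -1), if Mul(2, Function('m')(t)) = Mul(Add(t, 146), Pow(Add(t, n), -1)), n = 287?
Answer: Rational(448, 11855059) ≈ 3.7790e-5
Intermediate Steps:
Function('m')(t) = Mul(Rational(1, 2), Pow(Add(287, t), -1), Add(146, t)) (Function('m')(t) = Mul(Rational(1, 2), Mul(Add(t, 146), Pow(Add(t, 287), -1))) = Mul(Rational(1, 2), Mul(Add(146, t), Pow(Add(287, t), -1))) = Mul(Rational(1, 2), Mul(Pow(Add(287, t), -1), Add(146, t))) = Mul(Rational(1, 2), Pow(Add(287, t), -1), Add(146, t)))
Pow(Add(Function('m')(-63), 26462), -1) = Pow(Add(Mul(Rational(1, 2), Pow(Add(287, -63), -1), Add(146, -63)), 26462), -1) = Pow(Add(Mul(Rational(1, 2), Pow(224, -1), 83), 26462), -1) = Pow(Add(Mul(Rational(1, 2), Rational(1, 224), 83), 26462), -1) = Pow(Add(Rational(83, 448), 26462), -1) = Pow(Rational(11855059, 448), -1) = Rational(448, 11855059)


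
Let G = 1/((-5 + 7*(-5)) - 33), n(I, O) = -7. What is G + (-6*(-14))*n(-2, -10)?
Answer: -42925/73 ≈ -588.01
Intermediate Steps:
G = -1/73 (G = 1/((-5 - 35) - 33) = 1/(-40 - 33) = 1/(-73) = -1/73 ≈ -0.013699)
G + (-6*(-14))*n(-2, -10) = -1/73 - 6*(-14)*(-7) = -1/73 + 84*(-7) = -1/73 - 588 = -42925/73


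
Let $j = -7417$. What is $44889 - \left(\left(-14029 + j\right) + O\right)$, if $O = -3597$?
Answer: $69932$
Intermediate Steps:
$44889 - \left(\left(-14029 + j\right) + O\right) = 44889 - \left(\left(-14029 - 7417\right) - 3597\right) = 44889 - \left(-21446 - 3597\right) = 44889 - -25043 = 44889 + 25043 = 69932$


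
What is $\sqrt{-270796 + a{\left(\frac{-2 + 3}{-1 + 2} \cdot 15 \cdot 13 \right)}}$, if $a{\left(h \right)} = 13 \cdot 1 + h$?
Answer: $2 i \sqrt{67647} \approx 520.18 i$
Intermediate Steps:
$a{\left(h \right)} = 13 + h$
$\sqrt{-270796 + a{\left(\frac{-2 + 3}{-1 + 2} \cdot 15 \cdot 13 \right)}} = \sqrt{-270796 + \left(13 + \frac{-2 + 3}{-1 + 2} \cdot 15 \cdot 13\right)} = \sqrt{-270796 + \left(13 + 1 \cdot 1^{-1} \cdot 15 \cdot 13\right)} = \sqrt{-270796 + \left(13 + 1 \cdot 1 \cdot 15 \cdot 13\right)} = \sqrt{-270796 + \left(13 + 1 \cdot 15 \cdot 13\right)} = \sqrt{-270796 + \left(13 + 15 \cdot 13\right)} = \sqrt{-270796 + \left(13 + 195\right)} = \sqrt{-270796 + 208} = \sqrt{-270588} = 2 i \sqrt{67647}$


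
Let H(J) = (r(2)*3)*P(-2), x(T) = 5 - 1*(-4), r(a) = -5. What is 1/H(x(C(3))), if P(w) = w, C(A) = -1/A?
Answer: 1/30 ≈ 0.033333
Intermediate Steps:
x(T) = 9 (x(T) = 5 + 4 = 9)
H(J) = 30 (H(J) = -5*3*(-2) = -15*(-2) = 30)
1/H(x(C(3))) = 1/30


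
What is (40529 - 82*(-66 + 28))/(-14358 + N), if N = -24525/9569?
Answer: -417639005/137416227 ≈ -3.0392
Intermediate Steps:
N = -24525/9569 (N = -24525*1/9569 = -24525/9569 ≈ -2.5630)
(40529 - 82*(-66 + 28))/(-14358 + N) = (40529 - 82*(-66 + 28))/(-14358 - 24525/9569) = (40529 - 82*(-38))/(-137416227/9569) = (40529 + 3116)*(-9569/137416227) = 43645*(-9569/137416227) = -417639005/137416227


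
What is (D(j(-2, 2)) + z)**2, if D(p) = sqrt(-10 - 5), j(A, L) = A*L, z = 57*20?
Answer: (1140 + I*sqrt(15))**2 ≈ 1.2996e+6 + 8830.0*I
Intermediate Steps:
z = 1140
D(p) = I*sqrt(15) (D(p) = sqrt(-15) = I*sqrt(15))
(D(j(-2, 2)) + z)**2 = (I*sqrt(15) + 1140)**2 = (1140 + I*sqrt(15))**2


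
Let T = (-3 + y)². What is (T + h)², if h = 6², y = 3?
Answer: 1296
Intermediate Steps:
h = 36
T = 0 (T = (-3 + 3)² = 0² = 0)
(T + h)² = (0 + 36)² = 36² = 1296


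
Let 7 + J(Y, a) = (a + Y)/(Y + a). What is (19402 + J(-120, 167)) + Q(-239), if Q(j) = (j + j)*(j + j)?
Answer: 247880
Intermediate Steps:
J(Y, a) = -6 (J(Y, a) = -7 + (a + Y)/(Y + a) = -7 + (Y + a)/(Y + a) = -7 + 1 = -6)
Q(j) = 4*j**2 (Q(j) = (2*j)*(2*j) = 4*j**2)
(19402 + J(-120, 167)) + Q(-239) = (19402 - 6) + 4*(-239)**2 = 19396 + 4*57121 = 19396 + 228484 = 247880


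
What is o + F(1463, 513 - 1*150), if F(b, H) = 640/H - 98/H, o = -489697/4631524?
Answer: 2332525997/1681243212 ≈ 1.3874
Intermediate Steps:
o = -489697/4631524 (o = -489697*1/4631524 = -489697/4631524 ≈ -0.10573)
F(b, H) = 542/H
o + F(1463, 513 - 1*150) = -489697/4631524 + 542/(513 - 1*150) = -489697/4631524 + 542/(513 - 150) = -489697/4631524 + 542/363 = 2332525997/1681243212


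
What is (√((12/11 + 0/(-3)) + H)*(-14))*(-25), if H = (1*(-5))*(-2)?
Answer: 350*√1342/11 ≈ 1165.6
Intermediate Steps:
H = 10 (H = -5*(-2) = 10)
(√((12/11 + 0/(-3)) + H)*(-14))*(-25) = (√((12/11 + 0/(-3)) + 10)*(-14))*(-25) = (√((12*(1/11) + 0*(-⅓)) + 10)*(-14))*(-25) = (√((12/11 + 0) + 10)*(-14))*(-25) = (√(12/11 + 10)*(-14))*(-25) = (√(122/11)*(-14))*(-25) = ((√1342/11)*(-14))*(-25) = -14*√1342/11*(-25) = 350*√1342/11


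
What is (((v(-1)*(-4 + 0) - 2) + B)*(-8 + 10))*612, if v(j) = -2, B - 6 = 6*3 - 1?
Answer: 35496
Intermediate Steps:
B = 23 (B = 6 + (6*3 - 1) = 6 + (18 - 1) = 6 + 17 = 23)
(((v(-1)*(-4 + 0) - 2) + B)*(-8 + 10))*612 = (((-2*(-4 + 0) - 2) + 23)*(-8 + 10))*612 = (((-2*(-4) - 2) + 23)*2)*612 = (((8 - 2) + 23)*2)*612 = ((6 + 23)*2)*612 = (29*2)*612 = 58*612 = 35496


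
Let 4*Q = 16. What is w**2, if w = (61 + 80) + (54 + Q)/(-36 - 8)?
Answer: 9443329/484 ≈ 19511.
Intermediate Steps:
Q = 4 (Q = (1/4)*16 = 4)
w = 3073/22 (w = (61 + 80) + (54 + 4)/(-36 - 8) = 141 + 58/(-44) = 141 + 58*(-1/44) = 141 - 29/22 = 3073/22 ≈ 139.68)
w**2 = (3073/22)**2 = 9443329/484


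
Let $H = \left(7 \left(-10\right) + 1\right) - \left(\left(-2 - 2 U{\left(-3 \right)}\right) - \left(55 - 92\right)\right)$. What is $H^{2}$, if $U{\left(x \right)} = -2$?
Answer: $11664$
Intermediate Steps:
$H = -108$ ($H = \left(7 \left(-10\right) + 1\right) - \left(\left(-2 - -4\right) - \left(55 - 92\right)\right) = \left(-70 + 1\right) - \left(\left(-2 + 4\right) - \left(55 - 92\right)\right) = -69 - \left(2 - -37\right) = -69 - \left(2 + 37\right) = -69 - 39 = -108$)
$H^{2} = \left(-108\right)^{2} = 11664$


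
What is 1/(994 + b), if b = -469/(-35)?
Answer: 5/5037 ≈ 0.00099265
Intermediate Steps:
b = 67/5 (b = -469*(-1/35) = 67/5 ≈ 13.400)
1/(994 + b) = 1/(994 + 67/5) = 1/(5037/5) = 5/5037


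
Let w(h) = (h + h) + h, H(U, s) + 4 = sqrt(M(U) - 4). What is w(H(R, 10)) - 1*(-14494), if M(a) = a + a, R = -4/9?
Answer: 14482 + 2*I*sqrt(11) ≈ 14482.0 + 6.6332*I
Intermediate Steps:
R = -4/9 (R = -4*1/9 = -4/9 ≈ -0.44444)
M(a) = 2*a
H(U, s) = -4 + sqrt(-4 + 2*U) (H(U, s) = -4 + sqrt(2*U - 4) = -4 + sqrt(-4 + 2*U))
w(h) = 3*h (w(h) = 2*h + h = 3*h)
w(H(R, 10)) - 1*(-14494) = 3*(-4 + sqrt(-4 + 2*(-4/9))) - 1*(-14494) = 3*(-4 + sqrt(-4 - 8/9)) + 14494 = 3*(-4 + sqrt(-44/9)) + 14494 = 3*(-4 + 2*I*sqrt(11)/3) + 14494 = (-12 + 2*I*sqrt(11)) + 14494 = 14482 + 2*I*sqrt(11)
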